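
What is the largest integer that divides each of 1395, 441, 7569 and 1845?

gcd(1395, 441): 1395 = 3·441 + 72; 441 = 6·72 + 9; 72 = 8·9 + 0 → 9
gcd(9, 7569): 7569 = 841·9 + 0 → 9
gcd(9, 1845): 1845 = 205·9 + 0 → 9

9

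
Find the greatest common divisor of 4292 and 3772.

4292 = 2² · 29 · 37
3772 = 2² · 23 · 41
Common: 2² = 4

4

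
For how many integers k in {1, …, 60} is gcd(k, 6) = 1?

Prime factors of 6: 2, 3. Count integers ≤ 60 divisible by none of them.
By inclusion–exclusion: 60 − ⌊60/2⌋ − ⌊60/3⌋ + ⌊60/6⌋ = 20.

20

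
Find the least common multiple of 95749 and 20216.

95749 = 23² · 181; 20216 = 2³ · 7 · 19²
max exponents: 2³ · 7 · 19² · 23² · 181 = 1935661784

1935661784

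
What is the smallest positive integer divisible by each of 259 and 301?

gcd first: 301 = 1·259 + 42; 259 = 6·42 + 7; 42 = 6·7 + 0 → gcd = 7
lcm = 259·301/gcd = 77959/7 = 11137

11137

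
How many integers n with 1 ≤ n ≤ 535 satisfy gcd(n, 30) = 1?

143

Prime factors of 30: 2, 3, 5. Count integers ≤ 535 divisible by none of them.
By inclusion–exclusion: 535 − ⌊535/2⌋ − ⌊535/3⌋ − ⌊535/5⌋ + ⌊535/6⌋ + ⌊535/10⌋ + ⌊535/15⌋ − ⌊535/30⌋ = 143.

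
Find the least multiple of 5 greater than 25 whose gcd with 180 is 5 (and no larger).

35

180 = 5·36. Any a with gcd(a, 180) = 5 is a multiple of 5, say 5s, with s coprime to 36.
Need s > 25/5, so s ≥ 6. First s ≥ 6 with gcd(s, 36) = 1 is s = 7. Thus a = 5·7 = 35.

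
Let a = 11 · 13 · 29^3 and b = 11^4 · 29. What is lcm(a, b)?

4642031537

max exponent per prime: 11^4 · 13 · 29^3 = 4642031537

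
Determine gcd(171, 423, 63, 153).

9

171 = 3² · 19; 423 = 3² · 47; 63 = 3² · 7; 153 = 3² · 17
gcd takes min exponent of each prime: 3² = 9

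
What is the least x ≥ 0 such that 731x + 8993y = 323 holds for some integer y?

gcd(731, 8993) = 17 (Euclid: 8993 = 12·731 + 221; 731 = 3·221 + 68; 221 = 3·68 + 17; 68 = 4·17 + 0), and 17 | 323.
Extended Euclid: 731·(-123) + 8993·(10) = 17. Scale by 19: x₀ = -2337.
General solution x = x₀ + 529t; reducing mod 529 gives x = 308 (and y = -25).

308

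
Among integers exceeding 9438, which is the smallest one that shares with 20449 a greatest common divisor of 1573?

11011

gcd(m, 20449) = 1573 forces 1573 | m; write m = 1573s. Then gcd(1573s, 1573·13) = 1573·gcd(s, 13), so need gcd(s, 13) = 1.
1573s > 9438 gives s ≥ 7. The least s ≥ 7 coprime to 13 is 7, so m = 1573·7 = 11011.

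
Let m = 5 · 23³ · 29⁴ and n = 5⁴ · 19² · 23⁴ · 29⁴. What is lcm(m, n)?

44657103911175625

max exponent per prime: 5⁴ · 19² · 23⁴ · 29⁴ = 44657103911175625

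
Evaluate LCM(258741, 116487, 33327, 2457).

3290040073593

258741 = 3³ · 7 · 37²; 116487 = 3² · 7 · 43²; 33327 = 3² · 7 · 23²; 2457 = 3³ · 7 · 13
lcm takes max exponent of each prime: 3³ · 7 · 13 · 23² · 37² · 43² = 3290040073593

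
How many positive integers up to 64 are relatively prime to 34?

Prime factors of 34: 2, 17. Count integers ≤ 64 divisible by none of them.
By inclusion–exclusion: 64 − ⌊64/2⌋ − ⌊64/17⌋ + ⌊64/34⌋ = 30.

30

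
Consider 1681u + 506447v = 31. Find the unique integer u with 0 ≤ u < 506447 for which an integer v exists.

Reduce mod 506447: 1681u ≡ 31 (mod 506447). With g = gcd(1681, 506447) = 1 dividing 31, divide through: 1681u ≡ 31 (mod 506447).
Since gcd(1681, 506447) = 1, u ≡ 31·(1681)⁻¹ ≡ 218426 (mod 506447). Smallest non-negative: 218426.

218426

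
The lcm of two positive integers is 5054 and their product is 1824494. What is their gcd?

361

From gcd × lcm = uv: gcd = 1824494 / 5054 = 361.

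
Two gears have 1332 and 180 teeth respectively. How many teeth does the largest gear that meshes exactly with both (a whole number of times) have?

36

1332 = 2² · 3² · 37
180 = 2² · 3² · 5
Common: 2² · 3² = 36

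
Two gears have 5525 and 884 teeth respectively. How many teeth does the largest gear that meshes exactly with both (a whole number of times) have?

5525 = 5² · 13 · 17
884 = 2² · 13 · 17
Common: 13 · 17 = 221

221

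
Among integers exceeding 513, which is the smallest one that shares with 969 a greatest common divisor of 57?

gcd(a, 969) = 57 forces 57 | a; write a = 57s. Then gcd(57s, 57·17) = 57·gcd(s, 17), so need gcd(s, 17) = 1.
57s > 513 gives s ≥ 10. The least s ≥ 10 coprime to 17 is 10, so a = 57·10 = 570.

570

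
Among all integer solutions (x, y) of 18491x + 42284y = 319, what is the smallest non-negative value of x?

Euclid: 42284 = 2·18491 + 5302; 18491 = 3·5302 + 2585; 5302 = 2·2585 + 132; 2585 = 19·132 + 77; 132 = 1·77 + 55; 77 = 1·55 + 22; 55 = 2·22 + 11; 22 = 2·11 + 0 → gcd = 11; 319 = 11·29.
Back-substitution yields 18491·(-1603) + 42284·(701) = 11, so one solution is x = -1603·29 = -46487, y = 701·29 = 20329.
Solutions in x differ by 42284/11 = 3844; the one in [0, 3844) is -46487 mod 3844 = 3485.

3485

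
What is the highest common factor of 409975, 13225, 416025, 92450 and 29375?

25

409975 = 5² · 23² · 31; 13225 = 5² · 23²; 416025 = 3² · 5² · 43²; 92450 = 2 · 5² · 43²; 29375 = 5⁴ · 47
gcd takes min exponent of each prime: 5² = 25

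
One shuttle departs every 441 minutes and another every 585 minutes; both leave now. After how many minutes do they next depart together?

28665

441 = 3² · 7²; 585 = 3² · 5 · 13
max exponents: 3² · 5 · 7² · 13 = 28665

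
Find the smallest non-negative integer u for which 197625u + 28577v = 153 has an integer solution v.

580

Reduce mod 28577: 197625u ≡ 153 (mod 28577). With g = gcd(197625, 28577) = 17 dividing 153, divide through: 11625u ≡ 9 (mod 1681).
Since gcd(11625, 1681) = 1, u ≡ 9·(11625)⁻¹ ≡ 580 (mod 1681). Smallest non-negative: 580.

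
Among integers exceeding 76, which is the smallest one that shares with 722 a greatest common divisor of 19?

Multiples of 19 above 76: 19·5, 19·6, … . Need the cofactor coprime to 722/19 = 38.
Checking s = 5, 6, … the first with gcd(s, 38) = 1 is s = 5, giving 95.

95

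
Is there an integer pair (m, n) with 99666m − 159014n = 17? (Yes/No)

By Bézout, 99666m − 159014n = 17 has integer solutions iff gcd(99666, 159014) | 17.
Euclid: 159014 = 1·99666 + 59348; 99666 = 1·59348 + 40318; 59348 = 1·40318 + 19030; 40318 = 2·19030 + 2258; 19030 = 8·2258 + 966; 2258 = 2·966 + 326; 966 = 2·326 + 314; 326 = 1·314 + 12; 314 = 26·12 + 2; 12 = 6·2 + 0. gcd = 2; 17 mod 2 = 1. No.

No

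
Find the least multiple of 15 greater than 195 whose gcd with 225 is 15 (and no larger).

210

225 = 15·15. Any m with gcd(m, 225) = 15 is a multiple of 15, say 15s, with s coprime to 15.
Need s > 195/15, so s ≥ 14. First s ≥ 14 with gcd(s, 15) = 1 is s = 14. Thus m = 15·14 = 210.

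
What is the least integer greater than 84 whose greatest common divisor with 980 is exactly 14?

126

gcd(x, 980) = 14 forces 14 | x; write x = 14s. Then gcd(14s, 14·70) = 14·gcd(s, 70), so need gcd(s, 70) = 1.
14s > 84 gives s ≥ 7. The least s ≥ 7 coprime to 70 is 9, so x = 14·9 = 126.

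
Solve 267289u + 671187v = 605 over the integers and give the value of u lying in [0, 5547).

3056

Reduce mod 671187: 267289u ≡ 605 (mod 671187). With g = gcd(267289, 671187) = 121 dividing 605, divide through: 2209u ≡ 5 (mod 5547).
Since gcd(2209, 5547) = 1, u ≡ 5·(2209)⁻¹ ≡ 3056 (mod 5547). Smallest non-negative: 3056.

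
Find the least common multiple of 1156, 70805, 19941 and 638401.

lcm(1156, 70805) = 1156·70805/gcd = 81850580/289 = 283220
lcm(283220, 19941) = 283220·19941/gcd = 5647690020/289 = 19542180
lcm(19542180, 638401) = 19542180·638401/gcd = 12475747254180/289 = 43168675620

43168675620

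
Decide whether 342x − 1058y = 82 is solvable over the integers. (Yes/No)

Yes

By Bézout, 342x − 1058y = 82 has integer solutions iff gcd(342, 1058) | 82.
Euclid: 1058 = 3·342 + 32; 342 = 10·32 + 22; 32 = 1·22 + 10; 22 = 2·10 + 2; 10 = 5·2 + 0. gcd = 2; 82 mod 2 = 0. Yes.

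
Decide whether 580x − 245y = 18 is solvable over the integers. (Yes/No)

No

By Bézout, 580x − 245y = 18 has integer solutions iff gcd(580, 245) | 18.
Euclid: 580 = 2·245 + 90; 245 = 2·90 + 65; 90 = 1·65 + 25; 65 = 2·25 + 15; 25 = 1·15 + 10; 15 = 1·10 + 5; 10 = 2·5 + 0. gcd = 5; 18 mod 5 = 3. No.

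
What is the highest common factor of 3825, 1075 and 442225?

25

3825 = 3² · 5² · 17; 1075 = 5² · 43; 442225 = 5² · 7² · 19²
gcd takes min exponent of each prime: 5² = 25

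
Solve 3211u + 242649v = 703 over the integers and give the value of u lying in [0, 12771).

8086

Euclid: 242649 = 75·3211 + 1824; 3211 = 1·1824 + 1387; 1824 = 1·1387 + 437; 1387 = 3·437 + 76; 437 = 5·76 + 57; 76 = 1·57 + 19; 57 = 3·19 + 0 → gcd = 19; 703 = 19·37.
Back-substitution yields 3211·(3325) + 242649·(-44) = 19, so one solution is u = 3325·37 = 123025, v = -44·37 = -1628.
Solutions in u differ by 242649/19 = 12771; the one in [0, 12771) is 123025 mod 12771 = 8086.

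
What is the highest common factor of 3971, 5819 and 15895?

3971 = 11 · 19²; 5819 = 11 · 23²; 15895 = 5 · 11 · 17²
gcd takes min exponent of each prime: 11 = 11

11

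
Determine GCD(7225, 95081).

289

Euclid: 95081 = 13·7225 + 1156; 7225 = 6·1156 + 289; 1156 = 4·289 + 0. Last nonzero remainder: 289.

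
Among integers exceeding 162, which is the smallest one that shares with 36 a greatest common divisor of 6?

174

gcd(a, 36) = 6 forces 6 | a; write a = 6s. Then gcd(6s, 6·6) = 6·gcd(s, 6), so need gcd(s, 6) = 1.
6s > 162 gives s ≥ 28. The least s ≥ 28 coprime to 6 is 29, so a = 6·29 = 174.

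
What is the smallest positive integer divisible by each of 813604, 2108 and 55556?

350304524636

813604 = 2² · 11² · 41²; 2108 = 2² · 17 · 31; 55556 = 2² · 17 · 19 · 43
lcm takes max exponent of each prime: 2² · 11² · 17 · 19 · 31 · 41² · 43 = 350304524636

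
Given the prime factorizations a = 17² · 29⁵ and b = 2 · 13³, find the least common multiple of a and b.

max exponent per prime: 2 · 13³ · 17² · 29⁵ = 26046410736034

26046410736034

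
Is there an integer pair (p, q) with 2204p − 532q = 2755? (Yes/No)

By Bézout, 2204p − 532q = 2755 has integer solutions iff gcd(2204, 532) | 2755.
Euclid: 2204 = 4·532 + 76; 532 = 7·76 + 0. gcd = 76; 2755 mod 76 = 19. No.

No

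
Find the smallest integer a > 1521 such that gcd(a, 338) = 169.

338 = 169·2. Any a with gcd(a, 338) = 169 is a multiple of 169, say 169s, with s coprime to 2.
Need s > 1521/169, so s ≥ 10. First s ≥ 10 with gcd(s, 2) = 1 is s = 11. Thus a = 169·11 = 1859.

1859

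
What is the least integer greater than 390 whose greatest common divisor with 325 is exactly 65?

325 = 65·5. Any m with gcd(m, 325) = 65 is a multiple of 65, say 65s, with s coprime to 5.
Need s > 390/65, so s ≥ 7. First s ≥ 7 with gcd(s, 5) = 1 is s = 7. Thus m = 65·7 = 455.

455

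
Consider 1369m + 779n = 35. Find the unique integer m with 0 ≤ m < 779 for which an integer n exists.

548

gcd(1369, 779) = 1 (Euclid: 1369 = 1·779 + 590; 779 = 1·590 + 189; 590 = 3·189 + 23; 189 = 8·23 + 5; 23 = 4·5 + 3; 5 = 1·3 + 2; 3 = 1·2 + 1; 2 = 2·1 + 0), and 1 | 35.
Extended Euclid: 1369·(305) + 779·(-536) = 1. Scale by 35: m₀ = 10675.
General solution m = m₀ + 779t; reducing mod 779 gives m = 548 (and n = -963).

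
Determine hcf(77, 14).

77 = 7 · 11
14 = 2 · 7
Common: 7 = 7

7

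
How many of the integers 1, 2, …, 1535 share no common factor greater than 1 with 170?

Prime factors of 170: 2, 5, 17. Count integers ≤ 1535 divisible by none of them.
By inclusion–exclusion: 1535 − ⌊1535/2⌋ − ⌊1535/5⌋ − ⌊1535/17⌋ + ⌊1535/10⌋ + ⌊1535/34⌋ + ⌊1535/85⌋ − ⌊1535/170⌋ = 578.

578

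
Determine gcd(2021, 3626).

1

Euclid: 3626 = 1·2021 + 1605; 2021 = 1·1605 + 416; 1605 = 3·416 + 357; 416 = 1·357 + 59; 357 = 6·59 + 3; 59 = 19·3 + 2; 3 = 1·2 + 1; 2 = 2·1 + 0. Last nonzero remainder: 1.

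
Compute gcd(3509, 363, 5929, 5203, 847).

121

gcd(3509, 363): 3509 = 9·363 + 242; 363 = 1·242 + 121; 242 = 2·121 + 0 → 121
gcd(121, 5929): 5929 = 49·121 + 0 → 121
gcd(121, 5203): 5203 = 43·121 + 0 → 121
gcd(121, 847): 847 = 7·121 + 0 → 121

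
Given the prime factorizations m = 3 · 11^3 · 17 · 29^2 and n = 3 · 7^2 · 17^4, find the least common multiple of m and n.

13743174837777

max exponent per prime: 3 · 7^2 · 11^3 · 17^4 · 29^2 = 13743174837777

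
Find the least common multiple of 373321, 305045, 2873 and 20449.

1386097941085

373321 = 13² · 47²; 305045 = 5 · 13² · 19²; 2873 = 13² · 17; 20449 = 11² · 13²
lcm takes max exponent of each prime: 5 · 11² · 13² · 17 · 19² · 47² = 1386097941085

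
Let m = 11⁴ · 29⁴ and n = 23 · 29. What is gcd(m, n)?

min exponent per shared prime: 29 = 29

29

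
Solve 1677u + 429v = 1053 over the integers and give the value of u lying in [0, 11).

6

gcd(1677, 429) = 39 (Euclid: 1677 = 3·429 + 390; 429 = 1·390 + 39; 390 = 10·39 + 0), and 39 | 1053.
Extended Euclid: 1677·(-1) + 429·(4) = 39. Scale by 27: u₀ = -27.
General solution u = u₀ + 11t; reducing mod 11 gives u = 6 (and v = -21).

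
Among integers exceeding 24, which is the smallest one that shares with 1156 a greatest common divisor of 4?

Multiples of 4 above 24: 4·7, 4·8, … . Need the cofactor coprime to 1156/4 = 289.
Checking s = 7, 8, … the first with gcd(s, 289) = 1 is s = 7, giving 28.

28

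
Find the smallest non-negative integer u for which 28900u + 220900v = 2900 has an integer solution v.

1911

Reduce mod 220900: 28900u ≡ 2900 (mod 220900). With g = gcd(28900, 220900) = 100 dividing 2900, divide through: 289u ≡ 29 (mod 2209).
Since gcd(289, 2209) = 1, u ≡ 29·(289)⁻¹ ≡ 1911 (mod 2209). Smallest non-negative: 1911.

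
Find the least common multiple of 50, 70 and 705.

49350

lcm(50, 70) = 50·70/gcd = 3500/10 = 350
lcm(350, 705) = 350·705/gcd = 246750/5 = 49350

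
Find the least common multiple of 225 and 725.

6525

gcd first: 725 = 3·225 + 50; 225 = 4·50 + 25; 50 = 2·25 + 0 → gcd = 25
lcm = 225·725/gcd = 163125/25 = 6525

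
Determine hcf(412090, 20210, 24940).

gcd(412090, 20210): 412090 = 20·20210 + 7890; 20210 = 2·7890 + 4430; 7890 = 1·4430 + 3460; 4430 = 1·3460 + 970; 3460 = 3·970 + 550; 970 = 1·550 + 420; 550 = 1·420 + 130; 420 = 3·130 + 30; 130 = 4·30 + 10; 30 = 3·10 + 0 → 10
gcd(10, 24940): 24940 = 2494·10 + 0 → 10

10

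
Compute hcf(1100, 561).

11

Euclid: 1100 = 1·561 + 539; 561 = 1·539 + 22; 539 = 24·22 + 11; 22 = 2·11 + 0. Last nonzero remainder: 11.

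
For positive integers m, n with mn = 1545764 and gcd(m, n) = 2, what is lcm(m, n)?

Since gcd(m,n)·lcm(m,n) = mn, lcm = 1545764/2 = 772882.

772882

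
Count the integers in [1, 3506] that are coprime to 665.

Prime factors of 665: 5, 7, 19. Count integers ≤ 3506 divisible by none of them.
By inclusion–exclusion: 3506 − ⌊3506/5⌋ − ⌊3506/7⌋ − ⌊3506/19⌋ + ⌊3506/35⌋ + ⌊3506/95⌋ + ⌊3506/133⌋ − ⌊3506/665⌋ = 2278.

2278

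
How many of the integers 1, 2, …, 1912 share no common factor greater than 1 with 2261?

Prime factors of 2261: 7, 17, 19. Count integers ≤ 1912 divisible by none of them.
By inclusion–exclusion: 1912 − ⌊1912/7⌋ − ⌊1912/17⌋ − ⌊1912/19⌋ + ⌊1912/119⌋ + ⌊1912/133⌋ + ⌊1912/323⌋ − ⌊1912/2261⌋ = 1462.

1462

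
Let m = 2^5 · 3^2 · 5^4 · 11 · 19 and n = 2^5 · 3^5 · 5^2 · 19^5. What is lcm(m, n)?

max exponent per prime: 2^5 · 3^5 · 5^4 · 11 · 19^5 = 132372252540000

132372252540000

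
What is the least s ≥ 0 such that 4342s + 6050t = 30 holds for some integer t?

gcd(4342, 6050) = 2 (Euclid: 6050 = 1·4342 + 1708; 4342 = 2·1708 + 926; 1708 = 1·926 + 782; 926 = 1·782 + 144; 782 = 5·144 + 62; 144 = 2·62 + 20; 62 = 3·20 + 2; 20 = 10·2 + 0), and 2 | 30.
Extended Euclid: 4342·(-294) + 6050·(211) = 2. Scale by 15: s₀ = -4410.
General solution s = s₀ + 3025k; reducing mod 3025 gives s = 1640 (and t = -1177).

1640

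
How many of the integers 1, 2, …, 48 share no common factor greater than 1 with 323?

323 = 17·19. Inclusion–exclusion on these primes:
48 − ⌊48/17⌋ − ⌊48/19⌋ + ⌊48/323⌋ = 44

44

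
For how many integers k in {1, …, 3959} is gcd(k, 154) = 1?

Prime factors of 154: 2, 7, 11. Count integers ≤ 3959 divisible by none of them.
By inclusion–exclusion: 3959 − ⌊3959/2⌋ − ⌊3959/7⌋ − ⌊3959/11⌋ + ⌊3959/14⌋ + ⌊3959/22⌋ + ⌊3959/77⌋ − ⌊3959/154⌋ = 1543.

1543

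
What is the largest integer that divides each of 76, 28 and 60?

76 = 2² · 19; 28 = 2² · 7; 60 = 2² · 3 · 5
gcd takes min exponent of each prime: 2² = 4

4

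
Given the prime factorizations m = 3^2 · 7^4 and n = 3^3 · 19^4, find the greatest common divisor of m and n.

min exponent per shared prime: 3^2 = 9

9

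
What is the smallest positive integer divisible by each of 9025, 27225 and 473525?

9025 = 5² · 19²; 27225 = 3² · 5² · 11²; 473525 = 5² · 13 · 31 · 47
lcm takes max exponent of each prime: 3² · 5² · 11² · 13 · 19² · 31 · 47 = 186156409725

186156409725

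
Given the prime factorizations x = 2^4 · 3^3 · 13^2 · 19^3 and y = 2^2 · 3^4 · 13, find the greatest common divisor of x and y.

1404

min exponent per shared prime: 2^2 · 3^3 · 13 = 1404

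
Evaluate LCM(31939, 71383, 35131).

lcm(31939, 71383) = 31939·71383/gcd = 2279901637/19 = 119994823
lcm(119994823, 35131) = 119994823·35131/gcd = 4215538126813/19 = 221870427727

221870427727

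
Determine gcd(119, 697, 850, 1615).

17

gcd(119, 697): 697 = 5·119 + 102; 119 = 1·102 + 17; 102 = 6·17 + 0 → 17
gcd(17, 850): 850 = 50·17 + 0 → 17
gcd(17, 1615): 1615 = 95·17 + 0 → 17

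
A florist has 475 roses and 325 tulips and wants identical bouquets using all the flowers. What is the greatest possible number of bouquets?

Euclid: 475 = 1·325 + 150; 325 = 2·150 + 25; 150 = 6·25 + 0. Last nonzero remainder: 25.

25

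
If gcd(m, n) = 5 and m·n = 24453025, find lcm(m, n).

4890605

Since gcd(m,n)·lcm(m,n) = mn, lcm = 24453025/5 = 4890605.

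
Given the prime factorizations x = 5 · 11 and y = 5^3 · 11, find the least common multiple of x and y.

max exponent per prime: 5^3 · 11 = 1375

1375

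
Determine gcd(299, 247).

13

299 = 13 · 23
247 = 13 · 19
Common: 13 = 13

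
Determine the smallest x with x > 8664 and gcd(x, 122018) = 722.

10108

Multiples of 722 above 8664: 722·13, 722·14, … . Need the cofactor coprime to 122018/722 = 169.
Checking s = 13, 14, … the first with gcd(s, 169) = 1 is s = 14, giving 10108.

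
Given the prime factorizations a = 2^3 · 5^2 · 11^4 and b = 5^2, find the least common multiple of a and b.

max exponent per prime: 2^3 · 5^2 · 11^4 = 2928200

2928200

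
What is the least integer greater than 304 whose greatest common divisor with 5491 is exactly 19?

gcd(k, 5491) = 19 forces 19 | k; write k = 19s. Then gcd(19s, 19·289) = 19·gcd(s, 289), so need gcd(s, 289) = 1.
19s > 304 gives s ≥ 17. The least s ≥ 17 coprime to 289 is 18, so k = 19·18 = 342.

342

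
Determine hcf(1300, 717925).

325

Euclid: 717925 = 552·1300 + 325; 1300 = 4·325 + 0. Last nonzero remainder: 325.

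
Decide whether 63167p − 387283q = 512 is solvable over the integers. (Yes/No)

No

gcd(63167, 387283): 387283 = 6·63167 + 8281; 63167 = 7·8281 + 5200; 8281 = 1·5200 + 3081; 5200 = 1·3081 + 2119; 3081 = 1·2119 + 962; 2119 = 2·962 + 195; 962 = 4·195 + 182; 195 = 1·182 + 13; 182 = 14·13 + 0 → 13
13 does not divide 512, so a solution does not exist.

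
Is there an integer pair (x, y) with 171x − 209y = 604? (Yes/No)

No

By Bézout, 171x − 209y = 604 has integer solutions iff gcd(171, 209) | 604.
Euclid: 209 = 1·171 + 38; 171 = 4·38 + 19; 38 = 2·19 + 0. gcd = 19; 604 mod 19 = 15. No.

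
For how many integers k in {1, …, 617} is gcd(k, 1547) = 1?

1547 = 7·13·17. Inclusion–exclusion on these primes:
617 − ⌊617/7⌋ − ⌊617/13⌋ − ⌊617/17⌋ + ⌊617/91⌋ + ⌊617/119⌋ + ⌊617/221⌋ − ⌊617/1547⌋ = 459

459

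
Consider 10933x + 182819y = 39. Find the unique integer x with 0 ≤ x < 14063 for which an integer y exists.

gcd(10933, 182819) = 13 (Euclid: 182819 = 16·10933 + 7891; 10933 = 1·7891 + 3042; 7891 = 2·3042 + 1807; 3042 = 1·1807 + 1235; 1807 = 1·1235 + 572; 1235 = 2·572 + 91; 572 = 6·91 + 26; 91 = 3·26 + 13; 26 = 2·13 + 0), and 13 | 39.
Extended Euclid: 10933·(6070) + 182819·(-363) = 13. Scale by 3: x₀ = 18210.
General solution x = x₀ + 14063t; reducing mod 14063 gives x = 4147 (and y = -248).

4147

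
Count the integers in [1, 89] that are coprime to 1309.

Prime factors of 1309: 7, 11, 17. Count integers ≤ 89 divisible by none of them.
By inclusion–exclusion: 89 − ⌊89/7⌋ − ⌊89/11⌋ − ⌊89/17⌋ + ⌊89/77⌋ + ⌊89/119⌋ + ⌊89/187⌋ − ⌊89/1309⌋ = 65.

65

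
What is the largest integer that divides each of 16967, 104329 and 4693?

361

16967 = 19² · 47; 104329 = 17² · 19²; 4693 = 13 · 19²
gcd takes min exponent of each prime: 19² = 361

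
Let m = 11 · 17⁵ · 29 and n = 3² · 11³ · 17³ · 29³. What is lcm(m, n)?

414819501736167

max exponent per prime: 3² · 11³ · 17⁵ · 29³ = 414819501736167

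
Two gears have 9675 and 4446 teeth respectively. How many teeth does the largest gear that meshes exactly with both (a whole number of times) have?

9

Euclid: 9675 = 2·4446 + 783; 4446 = 5·783 + 531; 783 = 1·531 + 252; 531 = 2·252 + 27; 252 = 9·27 + 9; 27 = 3·9 + 0. Last nonzero remainder: 9.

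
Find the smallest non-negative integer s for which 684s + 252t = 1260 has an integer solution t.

gcd(684, 252) = 36 (Euclid: 684 = 2·252 + 180; 252 = 1·180 + 72; 180 = 2·72 + 36; 72 = 2·36 + 0), and 36 | 1260.
Extended Euclid: 684·(3) + 252·(-8) = 36. Scale by 35: s₀ = 105.
General solution s = s₀ + 7k; reducing mod 7 gives s = 0 (and t = 5).

0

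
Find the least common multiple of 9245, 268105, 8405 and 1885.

5858898565

9245 = 5 · 43²; 268105 = 5 · 29 · 43²; 8405 = 5 · 41²; 1885 = 5 · 13 · 29
lcm takes max exponent of each prime: 5 · 13 · 29 · 41² · 43² = 5858898565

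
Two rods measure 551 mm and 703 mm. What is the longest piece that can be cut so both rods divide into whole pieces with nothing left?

19

Euclid: 703 = 1·551 + 152; 551 = 3·152 + 95; 152 = 1·95 + 57; 95 = 1·57 + 38; 57 = 1·38 + 19; 38 = 2·19 + 0. Last nonzero remainder: 19.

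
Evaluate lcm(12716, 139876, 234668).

28394828

12716 = 2² · 11 · 17²; 139876 = 2² · 11² · 17²; 234668 = 2² · 7 · 17² · 29
lcm takes max exponent of each prime: 2² · 7 · 11² · 17² · 29 = 28394828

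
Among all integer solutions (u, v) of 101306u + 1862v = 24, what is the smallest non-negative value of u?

425

Euclid: 101306 = 54·1862 + 758; 1862 = 2·758 + 346; 758 = 2·346 + 66; 346 = 5·66 + 16; 66 = 4·16 + 2; 16 = 8·2 + 0 → gcd = 2; 24 = 2·12.
Back-substitution yields 101306·(113) + 1862·(-6148) = 2, so one solution is u = 113·12 = 1356, v = -6148·12 = -73776.
Solutions in u differ by 1862/2 = 931; the one in [0, 931) is 1356 mod 931 = 425.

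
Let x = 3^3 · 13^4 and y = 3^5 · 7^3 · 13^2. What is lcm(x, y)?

2380530789

max exponent per prime: 3^5 · 7^3 · 13^4 = 2380530789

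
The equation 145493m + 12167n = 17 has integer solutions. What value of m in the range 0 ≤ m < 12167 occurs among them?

9905

Reduce mod 12167: 145493m ≡ 17 (mod 12167). With g = gcd(145493, 12167) = 1 dividing 17, divide through: 145493m ≡ 17 (mod 12167).
Since gcd(145493, 12167) = 1, m ≡ 17·(145493)⁻¹ ≡ 9905 (mod 12167). Smallest non-negative: 9905.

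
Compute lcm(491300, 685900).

3369826700

491300 = 2² · 5² · 17³; 685900 = 2² · 5² · 19³
max exponents: 2² · 5² · 17³ · 19³ = 3369826700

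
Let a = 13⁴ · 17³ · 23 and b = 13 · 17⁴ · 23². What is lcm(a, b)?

max exponent per prime: 13⁴ · 17⁴ · 23² = 1261899495649

1261899495649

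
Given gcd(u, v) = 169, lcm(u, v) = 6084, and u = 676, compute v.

1521

Using uv = gcd(u,v)·lcm(u,v) = 169·6084 = 1028196, we get v = 1028196/676 = 1521.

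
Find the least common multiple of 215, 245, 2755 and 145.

lcm(215, 245) = 215·245/gcd = 52675/5 = 10535
lcm(10535, 2755) = 10535·2755/gcd = 29023925/5 = 5804785
lcm(5804785, 145) = 5804785·145/gcd = 841693825/145 = 5804785

5804785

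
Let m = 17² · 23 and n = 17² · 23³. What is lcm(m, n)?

max exponent per prime: 17² · 23³ = 3516263

3516263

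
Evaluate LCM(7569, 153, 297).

lcm(7569, 153) = 7569·153/gcd = 1158057/9 = 128673
lcm(128673, 297) = 128673·297/gcd = 38215881/9 = 4246209

4246209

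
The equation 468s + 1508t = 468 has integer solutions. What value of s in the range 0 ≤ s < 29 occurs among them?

Reduce mod 1508: 468s ≡ 468 (mod 1508). With g = gcd(468, 1508) = 52 dividing 468, divide through: 9s ≡ 9 (mod 29).
Since gcd(9, 29) = 1, s ≡ 9·(9)⁻¹ ≡ 1 (mod 29). Smallest non-negative: 1.

1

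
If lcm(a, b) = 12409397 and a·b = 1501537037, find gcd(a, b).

gcd·lcm = product, so gcd = 1501537037/12409397 = 121.

121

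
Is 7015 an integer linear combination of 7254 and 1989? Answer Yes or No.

No

gcd(7254, 1989): 7254 = 3·1989 + 1287; 1989 = 1·1287 + 702; 1287 = 1·702 + 585; 702 = 1·585 + 117; 585 = 5·117 + 0 → 117
117 does not divide 7015, so a solution does not exist.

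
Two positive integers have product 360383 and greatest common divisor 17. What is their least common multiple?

Since gcd(a,b)·lcm(a,b) = ab, lcm = 360383/17 = 21199.

21199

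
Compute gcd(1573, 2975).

Euclid: 2975 = 1·1573 + 1402; 1573 = 1·1402 + 171; 1402 = 8·171 + 34; 171 = 5·34 + 1; 34 = 34·1 + 0. Last nonzero remainder: 1.

1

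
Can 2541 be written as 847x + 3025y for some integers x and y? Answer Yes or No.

By Bézout, 847x + 3025y = 2541 has integer solutions iff gcd(847, 3025) | 2541.
Euclid: 3025 = 3·847 + 484; 847 = 1·484 + 363; 484 = 1·363 + 121; 363 = 3·121 + 0. gcd = 121; 2541 mod 121 = 0. Yes.

Yes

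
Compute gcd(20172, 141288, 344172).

gcd(20172, 141288): 141288 = 7·20172 + 84; 20172 = 240·84 + 12; 84 = 7·12 + 0 → 12
gcd(12, 344172): 344172 = 28681·12 + 0 → 12

12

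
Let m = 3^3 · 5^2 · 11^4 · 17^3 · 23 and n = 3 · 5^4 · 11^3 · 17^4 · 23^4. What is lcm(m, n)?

5774595282402766875

max exponent per prime: 3^3 · 5^4 · 11^4 · 17^4 · 23^4 = 5774595282402766875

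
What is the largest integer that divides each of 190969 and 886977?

190969 = 19² · 23²
886977 = 3³ · 7 · 13 · 19²
Common: 19² = 361

361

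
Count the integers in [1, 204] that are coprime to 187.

175

Prime factors of 187: 11, 17. Count integers ≤ 204 divisible by none of them.
By inclusion–exclusion: 204 − ⌊204/11⌋ − ⌊204/17⌋ + ⌊204/187⌋ = 175.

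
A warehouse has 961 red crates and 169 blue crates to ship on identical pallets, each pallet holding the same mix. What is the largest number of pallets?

1

Euclid: 961 = 5·169 + 116; 169 = 1·116 + 53; 116 = 2·53 + 10; 53 = 5·10 + 3; 10 = 3·3 + 1; 3 = 3·1 + 0. Last nonzero remainder: 1.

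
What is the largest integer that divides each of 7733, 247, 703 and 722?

7733 = 11 · 19 · 37; 247 = 13 · 19; 703 = 19 · 37; 722 = 2 · 19²
gcd takes min exponent of each prime: 19 = 19

19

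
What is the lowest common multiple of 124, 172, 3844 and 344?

124 = 2² · 31; 172 = 2² · 43; 3844 = 2² · 31²; 344 = 2³ · 43
lcm takes max exponent of each prime: 2³ · 31² · 43 = 330584

330584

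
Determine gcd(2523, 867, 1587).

3

gcd(2523, 867): 2523 = 2·867 + 789; 867 = 1·789 + 78; 789 = 10·78 + 9; 78 = 8·9 + 6; 9 = 1·6 + 3; 6 = 2·3 + 0 → 3
gcd(3, 1587): 1587 = 529·3 + 0 → 3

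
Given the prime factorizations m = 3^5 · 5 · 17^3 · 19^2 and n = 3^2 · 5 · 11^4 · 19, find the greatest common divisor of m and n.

855

min exponent per shared prime: 3^2 · 5 · 19 = 855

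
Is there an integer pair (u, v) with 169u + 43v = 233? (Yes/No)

Yes

By Bézout, 169u + 43v = 233 has integer solutions iff gcd(169, 43) | 233.
Euclid: 169 = 3·43 + 40; 43 = 1·40 + 3; 40 = 13·3 + 1; 3 = 3·1 + 0. gcd = 1; 233 mod 1 = 0. Yes.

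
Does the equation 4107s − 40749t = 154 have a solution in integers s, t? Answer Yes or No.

By Bézout, 4107s − 40749t = 154 has integer solutions iff gcd(4107, 40749) | 154.
Euclid: 40749 = 9·4107 + 3786; 4107 = 1·3786 + 321; 3786 = 11·321 + 255; 321 = 1·255 + 66; 255 = 3·66 + 57; 66 = 1·57 + 9; 57 = 6·9 + 3; 9 = 3·3 + 0. gcd = 3; 154 mod 3 = 1. No.

No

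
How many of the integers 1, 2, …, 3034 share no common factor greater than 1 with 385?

1893

Prime factors of 385: 5, 7, 11. Count integers ≤ 3034 divisible by none of them.
By inclusion–exclusion: 3034 − ⌊3034/5⌋ − ⌊3034/7⌋ − ⌊3034/11⌋ + ⌊3034/35⌋ + ⌊3034/55⌋ + ⌊3034/77⌋ − ⌊3034/385⌋ = 1893.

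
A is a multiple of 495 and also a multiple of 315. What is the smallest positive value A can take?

3465

495 = 3² · 5 · 11; 315 = 3² · 5 · 7
max exponents: 3² · 5 · 7 · 11 = 3465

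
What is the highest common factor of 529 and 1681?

1

Euclid: 1681 = 3·529 + 94; 529 = 5·94 + 59; 94 = 1·59 + 35; 59 = 1·35 + 24; 35 = 1·24 + 11; 24 = 2·11 + 2; 11 = 5·2 + 1; 2 = 2·1 + 0. Last nonzero remainder: 1.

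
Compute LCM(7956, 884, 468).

lcm(7956, 884) = 7956·884/gcd = 7033104/884 = 7956
lcm(7956, 468) = 7956·468/gcd = 3723408/468 = 7956

7956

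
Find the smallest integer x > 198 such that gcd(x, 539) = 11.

Multiples of 11 above 198: 11·19, 11·20, … . Need the cofactor coprime to 539/11 = 49.
Checking s = 19, 20, … the first with gcd(s, 49) = 1 is s = 19, giving 209.

209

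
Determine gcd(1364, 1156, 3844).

gcd(1364, 1156): 1364 = 1·1156 + 208; 1156 = 5·208 + 116; 208 = 1·116 + 92; 116 = 1·92 + 24; 92 = 3·24 + 20; 24 = 1·20 + 4; 20 = 5·4 + 0 → 4
gcd(4, 3844): 3844 = 961·4 + 0 → 4

4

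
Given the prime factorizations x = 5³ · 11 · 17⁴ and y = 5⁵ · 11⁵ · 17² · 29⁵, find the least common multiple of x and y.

max exponent per prime: 5⁵ · 11⁵ · 17⁴ · 29⁵ = 862182338974143996875

862182338974143996875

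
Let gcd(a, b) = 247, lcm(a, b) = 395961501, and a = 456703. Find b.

Using ab = gcd(a,b)·lcm(a,b) = 247·395961501 = 97802490747, we get b = 97802490747/456703 = 214149.

214149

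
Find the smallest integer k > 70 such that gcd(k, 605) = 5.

gcd(k, 605) = 5 forces 5 | k; write k = 5s. Then gcd(5s, 5·121) = 5·gcd(s, 121), so need gcd(s, 121) = 1.
5s > 70 gives s ≥ 15. The least s ≥ 15 coprime to 121 is 15, so k = 5·15 = 75.

75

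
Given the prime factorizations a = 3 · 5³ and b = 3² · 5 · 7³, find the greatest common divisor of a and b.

15

min exponent per shared prime: 3 · 5 = 15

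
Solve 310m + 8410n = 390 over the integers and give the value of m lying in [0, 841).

Reduce mod 8410: 310m ≡ 390 (mod 8410). With g = gcd(310, 8410) = 10 dividing 390, divide through: 31m ≡ 39 (mod 841).
Since gcd(31, 841) = 1, m ≡ 39·(31)⁻¹ ≡ 788 (mod 841). Smallest non-negative: 788.

788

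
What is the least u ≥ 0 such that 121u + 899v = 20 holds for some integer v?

758

Reduce mod 899: 121u ≡ 20 (mod 899). With g = gcd(121, 899) = 1 dividing 20, divide through: 121u ≡ 20 (mod 899).
Since gcd(121, 899) = 1, u ≡ 20·(121)⁻¹ ≡ 758 (mod 899). Smallest non-negative: 758.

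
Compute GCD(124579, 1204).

124579 = 7 · 13 · 37²
1204 = 2² · 7 · 43
Common: 7 = 7

7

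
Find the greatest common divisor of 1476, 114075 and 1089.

gcd(1476, 114075): 114075 = 77·1476 + 423; 1476 = 3·423 + 207; 423 = 2·207 + 9; 207 = 23·9 + 0 → 9
gcd(9, 1089): 1089 = 121·9 + 0 → 9

9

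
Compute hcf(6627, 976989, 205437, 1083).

6627 = 3 · 47²; 976989 = 3 · 13² · 41 · 47; 205437 = 3 · 31 · 47²; 1083 = 3 · 19²
gcd takes min exponent of each prime: 3 = 3

3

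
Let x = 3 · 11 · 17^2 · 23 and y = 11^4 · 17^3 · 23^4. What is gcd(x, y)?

min exponent per shared prime: 11 · 17^2 · 23 = 73117

73117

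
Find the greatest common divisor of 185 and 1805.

5

185 = 5 · 37
1805 = 5 · 19²
Common: 5 = 5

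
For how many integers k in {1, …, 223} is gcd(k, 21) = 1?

21 = 3·7. Inclusion–exclusion on these primes:
223 − ⌊223/3⌋ − ⌊223/7⌋ + ⌊223/21⌋ = 128

128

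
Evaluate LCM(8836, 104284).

230363356

8836 = 2² · 47²; 104284 = 2² · 29² · 31
max exponents: 2² · 29² · 31 · 47² = 230363356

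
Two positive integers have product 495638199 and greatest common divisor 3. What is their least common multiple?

165212733

Since gcd(u,v)·lcm(u,v) = uv, lcm = 495638199/3 = 165212733.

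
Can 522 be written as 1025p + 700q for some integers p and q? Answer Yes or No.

gcd(1025, 700): 1025 = 1·700 + 325; 700 = 2·325 + 50; 325 = 6·50 + 25; 50 = 2·25 + 0 → 25
25 does not divide 522, so a solution does not exist.

No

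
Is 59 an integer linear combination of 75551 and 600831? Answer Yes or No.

No

By Bézout, 75551m + 600831n = 59 has integer solutions iff gcd(75551, 600831) | 59.
Euclid: 600831 = 7·75551 + 71974; 75551 = 1·71974 + 3577; 71974 = 20·3577 + 434; 3577 = 8·434 + 105; 434 = 4·105 + 14; 105 = 7·14 + 7; 14 = 2·7 + 0. gcd = 7; 59 mod 7 = 3. No.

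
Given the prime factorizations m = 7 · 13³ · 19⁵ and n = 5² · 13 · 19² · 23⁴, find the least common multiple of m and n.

max exponent per prime: 5² · 7 · 13³ · 19⁵ · 23⁴ = 266408117939079025

266408117939079025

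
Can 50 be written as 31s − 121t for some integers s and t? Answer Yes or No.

Yes

By Bézout, 31s − 121t = 50 has integer solutions iff gcd(31, 121) | 50.
Euclid: 121 = 3·31 + 28; 31 = 1·28 + 3; 28 = 9·3 + 1; 3 = 3·1 + 0. gcd = 1; 50 mod 1 = 0. Yes.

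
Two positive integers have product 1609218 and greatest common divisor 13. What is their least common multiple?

gcd·lcm = product, so lcm = 1609218/13 = 123786.

123786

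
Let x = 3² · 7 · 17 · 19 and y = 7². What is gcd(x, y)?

min exponent per shared prime: 7 = 7

7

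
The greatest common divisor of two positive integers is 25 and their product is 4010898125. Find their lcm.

For any two positive integers, gcd × lcm equals their product. Hence lcm = 4010898125 / 25 = 160435925.

160435925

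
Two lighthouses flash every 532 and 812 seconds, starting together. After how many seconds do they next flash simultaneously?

15428

532 = 2² · 7 · 19; 812 = 2² · 7 · 29
max exponents: 2² · 7 · 19 · 29 = 15428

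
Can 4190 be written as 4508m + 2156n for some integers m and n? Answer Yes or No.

No

gcd(4508, 2156): 4508 = 2·2156 + 196; 2156 = 11·196 + 0 → 196
196 does not divide 4190, so a solution does not exist.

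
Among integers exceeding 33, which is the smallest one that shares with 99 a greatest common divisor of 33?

66

gcd(k, 99) = 33 forces 33 | k; write k = 33s. Then gcd(33s, 33·3) = 33·gcd(s, 3), so need gcd(s, 3) = 1.
33s > 33 gives s ≥ 2. The least s ≥ 2 coprime to 3 is 2, so k = 33·2 = 66.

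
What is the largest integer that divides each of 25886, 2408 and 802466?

602

gcd(25886, 2408): 25886 = 10·2408 + 1806; 2408 = 1·1806 + 602; 1806 = 3·602 + 0 → 602
gcd(602, 802466): 802466 = 1333·602 + 0 → 602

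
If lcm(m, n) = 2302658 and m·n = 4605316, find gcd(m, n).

From gcd × lcm = mn: gcd = 4605316 / 2302658 = 2.

2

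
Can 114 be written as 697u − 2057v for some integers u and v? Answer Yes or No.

No

By Bézout, 697u − 2057v = 114 has integer solutions iff gcd(697, 2057) | 114.
Euclid: 2057 = 2·697 + 663; 697 = 1·663 + 34; 663 = 19·34 + 17; 34 = 2·17 + 0. gcd = 17; 114 mod 17 = 12. No.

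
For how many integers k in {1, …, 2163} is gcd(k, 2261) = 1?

1654

2261 = 7·17·19. Inclusion–exclusion on these primes:
2163 − ⌊2163/7⌋ − ⌊2163/17⌋ − ⌊2163/19⌋ + ⌊2163/119⌋ + ⌊2163/133⌋ + ⌊2163/323⌋ − ⌊2163/2261⌋ = 1654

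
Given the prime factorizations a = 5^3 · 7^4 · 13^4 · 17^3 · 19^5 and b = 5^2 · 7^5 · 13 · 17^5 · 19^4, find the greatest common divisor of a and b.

min exponent per shared prime: 5^2 · 7^4 · 13 · 17^3 · 19^4 = 499616403738725

499616403738725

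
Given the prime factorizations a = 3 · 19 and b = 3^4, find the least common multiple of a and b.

1539

max exponent per prime: 3^4 · 19 = 1539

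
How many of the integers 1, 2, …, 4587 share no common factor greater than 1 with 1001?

Prime factors of 1001: 7, 11, 13. Count integers ≤ 4587 divisible by none of them.
By inclusion–exclusion: 4587 − ⌊4587/7⌋ − ⌊4587/11⌋ − ⌊4587/13⌋ + ⌊4587/77⌋ + ⌊4587/91⌋ + ⌊4587/143⌋ − ⌊4587/1001⌋ = 3300.

3300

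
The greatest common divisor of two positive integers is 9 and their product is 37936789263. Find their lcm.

gcd·lcm = product, so lcm = 37936789263/9 = 4215198807.

4215198807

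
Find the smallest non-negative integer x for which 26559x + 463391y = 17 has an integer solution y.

394124

Euclid: 463391 = 17·26559 + 11888; 26559 = 2·11888 + 2783; 11888 = 4·2783 + 756; 2783 = 3·756 + 515; 756 = 1·515 + 241; 515 = 2·241 + 33; 241 = 7·33 + 10; 33 = 3·10 + 3; 10 = 3·3 + 1; 3 = 3·1 + 0 → gcd = 1; 17 = 1·17.
Back-substitution yields 26559·(-140366) + 463391·(8045) = 1, so one solution is x = -140366·17 = -2386222, y = 8045·17 = 136765.
Solutions in x differ by 463391/1 = 463391; the one in [0, 463391) is -2386222 mod 463391 = 394124.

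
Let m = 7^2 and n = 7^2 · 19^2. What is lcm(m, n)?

17689

max exponent per prime: 7^2 · 19^2 = 17689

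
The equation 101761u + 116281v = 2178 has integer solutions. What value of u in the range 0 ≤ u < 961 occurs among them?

144

gcd(101761, 116281) = 121 (Euclid: 116281 = 1·101761 + 14520; 101761 = 7·14520 + 121; 14520 = 120·121 + 0), and 121 | 2178.
Extended Euclid: 101761·(8) + 116281·(-7) = 121. Scale by 18: u₀ = 144.
General solution u = u₀ + 961t; reducing mod 961 gives u = 144 (and v = -126).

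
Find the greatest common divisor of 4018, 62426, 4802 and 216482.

98

4018 = 2 · 7² · 41; 62426 = 2 · 7⁴ · 13; 4802 = 2 · 7⁴; 216482 = 2 · 7² · 47²
gcd takes min exponent of each prime: 2 · 7² = 98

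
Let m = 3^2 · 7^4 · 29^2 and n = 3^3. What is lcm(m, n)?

54519507

max exponent per prime: 3^3 · 7^4 · 29^2 = 54519507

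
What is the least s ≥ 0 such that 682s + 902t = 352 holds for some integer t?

Euclid: 902 = 1·682 + 220; 682 = 3·220 + 22; 220 = 10·22 + 0 → gcd = 22; 352 = 22·16.
Back-substitution yields 682·(4) + 902·(-3) = 22, so one solution is s = 4·16 = 64, t = -3·16 = -48.
Solutions in s differ by 902/22 = 41; the one in [0, 41) is 64 mod 41 = 23.

23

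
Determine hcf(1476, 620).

Euclid: 1476 = 2·620 + 236; 620 = 2·236 + 148; 236 = 1·148 + 88; 148 = 1·88 + 60; 88 = 1·60 + 28; 60 = 2·28 + 4; 28 = 7·4 + 0. Last nonzero remainder: 4.

4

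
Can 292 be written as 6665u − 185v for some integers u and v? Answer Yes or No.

gcd(6665, 185): 6665 = 36·185 + 5; 185 = 37·5 + 0 → 5
5 does not divide 292, so a solution does not exist.

No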